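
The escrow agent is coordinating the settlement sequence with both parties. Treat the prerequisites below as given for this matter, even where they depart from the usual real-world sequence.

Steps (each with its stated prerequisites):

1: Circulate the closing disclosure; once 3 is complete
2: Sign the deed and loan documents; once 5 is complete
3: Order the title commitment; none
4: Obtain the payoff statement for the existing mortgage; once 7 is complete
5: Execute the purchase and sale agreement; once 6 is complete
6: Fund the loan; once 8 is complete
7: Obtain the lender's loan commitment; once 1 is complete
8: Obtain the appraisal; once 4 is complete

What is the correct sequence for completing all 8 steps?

3 has no prerequisites → 3 first.
Next only 1 has its prerequisites met → 1.
7 needed 1, now all done → 7.
4 is the only step now ready → 4.
8 is the only step now ready → 8.
6 is the only step now ready → 6.
Next only 5 has its prerequisites met → 5.
2 needed 5, now all done → 2.

3 → 1 → 7 → 4 → 8 → 6 → 5 → 2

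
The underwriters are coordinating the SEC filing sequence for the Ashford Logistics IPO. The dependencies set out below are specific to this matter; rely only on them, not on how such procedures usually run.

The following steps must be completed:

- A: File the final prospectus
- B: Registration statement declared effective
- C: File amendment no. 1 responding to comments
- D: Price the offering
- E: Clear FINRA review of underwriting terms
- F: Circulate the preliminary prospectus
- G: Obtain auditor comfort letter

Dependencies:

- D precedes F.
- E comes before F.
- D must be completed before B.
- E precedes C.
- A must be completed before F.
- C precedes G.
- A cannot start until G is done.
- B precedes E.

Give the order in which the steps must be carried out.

D → B → E → C → G → A → F

D is the only step with nothing outstanding, so it goes first.
B needed D, now all done → B.
Next only E has its prerequisites met → E.
C is the only step now ready → C.
G needed C, now all done → G.
That leaves A as the only ready step → A.
F needed A, D and E, now all done → F.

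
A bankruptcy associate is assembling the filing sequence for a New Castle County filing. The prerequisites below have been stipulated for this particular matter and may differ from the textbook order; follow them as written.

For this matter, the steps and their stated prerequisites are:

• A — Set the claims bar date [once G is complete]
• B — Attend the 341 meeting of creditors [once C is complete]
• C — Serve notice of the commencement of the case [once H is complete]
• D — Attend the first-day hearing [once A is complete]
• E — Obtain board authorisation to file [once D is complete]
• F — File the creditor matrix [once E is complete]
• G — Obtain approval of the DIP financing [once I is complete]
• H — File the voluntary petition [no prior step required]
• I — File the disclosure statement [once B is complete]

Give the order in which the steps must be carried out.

H is the only step with nothing outstanding, so it goes first.
C needed H, now all done → C.
That leaves B as the only ready step → B.
That leaves I as the only ready step → I.
G needed I, now all done → G.
Next only A has its prerequisites met → A.
That leaves D as the only ready step → D.
That leaves E as the only ready step → E.
That leaves F as the only ready step → F.

H, C, B, I, G, A, D, E, F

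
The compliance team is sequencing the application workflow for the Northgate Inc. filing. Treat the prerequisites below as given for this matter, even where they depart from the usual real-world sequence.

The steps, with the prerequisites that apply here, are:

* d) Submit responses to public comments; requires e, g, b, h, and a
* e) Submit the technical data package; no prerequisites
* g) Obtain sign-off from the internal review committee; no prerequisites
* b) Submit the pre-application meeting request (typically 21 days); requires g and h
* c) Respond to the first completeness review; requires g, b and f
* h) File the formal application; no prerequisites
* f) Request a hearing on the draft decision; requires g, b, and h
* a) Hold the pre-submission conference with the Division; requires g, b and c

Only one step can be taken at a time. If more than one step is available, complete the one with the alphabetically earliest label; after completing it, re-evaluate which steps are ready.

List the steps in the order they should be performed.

e → g → h → b → f → c → a → d

Nothing is required for e, g and h. e has the earlier label → e first.
g and h are both available; g has the earlier label → g.
h is the only step now ready → h.
b is the only step now ready → b.
f needed b, g and h, now all done → f.
c needed b, f and g, now all done → c.
a is the only step now ready → a.
d needed a, b, e, g and h, now all done → d.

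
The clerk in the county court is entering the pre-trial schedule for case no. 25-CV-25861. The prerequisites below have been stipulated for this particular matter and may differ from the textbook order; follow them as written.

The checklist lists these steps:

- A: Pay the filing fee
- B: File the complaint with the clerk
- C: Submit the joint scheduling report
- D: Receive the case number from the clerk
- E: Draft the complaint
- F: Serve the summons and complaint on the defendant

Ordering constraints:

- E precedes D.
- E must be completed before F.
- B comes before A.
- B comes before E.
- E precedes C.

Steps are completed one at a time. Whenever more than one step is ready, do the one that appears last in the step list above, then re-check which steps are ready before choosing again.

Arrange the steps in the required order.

B, E, F, D, C, A

Only B has no prerequisites, so it is first.
Now E and A have their prerequisites met. E is listed later, so E next.
Ready: F, D, C and A. F is listed later → F.
Now D, C and A have their prerequisites met. D is listed later, so D next.
Ready: C and A. C is listed later → C.
A needed B, now all done → A.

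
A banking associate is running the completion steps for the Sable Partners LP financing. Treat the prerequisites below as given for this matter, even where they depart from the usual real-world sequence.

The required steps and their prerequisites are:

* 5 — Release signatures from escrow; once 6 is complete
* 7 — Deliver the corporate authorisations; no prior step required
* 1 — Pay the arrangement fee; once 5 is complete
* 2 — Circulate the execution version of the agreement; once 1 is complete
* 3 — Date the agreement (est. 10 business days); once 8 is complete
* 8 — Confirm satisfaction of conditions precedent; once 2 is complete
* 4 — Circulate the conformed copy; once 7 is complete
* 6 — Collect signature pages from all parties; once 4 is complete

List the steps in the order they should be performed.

7 4 6 5 1 2 8 3

7 is the only step with nothing outstanding, so it goes first.
4 needed 7, now all done → 4.
6 needed 4, now all done → 6.
Next only 5 has its prerequisites met → 5.
1 is the only step now ready → 1.
2 needed 1, now all done → 2.
8 needed 2, now all done → 8.
3 is the only step now ready → 3.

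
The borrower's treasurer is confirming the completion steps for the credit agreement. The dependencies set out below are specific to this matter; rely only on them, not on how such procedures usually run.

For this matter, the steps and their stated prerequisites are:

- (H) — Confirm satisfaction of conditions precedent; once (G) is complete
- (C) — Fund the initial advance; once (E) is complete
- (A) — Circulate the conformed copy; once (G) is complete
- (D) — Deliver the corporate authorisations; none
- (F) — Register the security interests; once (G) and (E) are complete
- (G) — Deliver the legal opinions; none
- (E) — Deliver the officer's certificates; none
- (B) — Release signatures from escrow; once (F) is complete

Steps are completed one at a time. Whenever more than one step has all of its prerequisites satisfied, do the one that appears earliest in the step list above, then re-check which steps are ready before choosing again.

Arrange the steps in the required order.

Nothing is required for (D), (G) and (E). (D) is listed earlier → (D) first.
Ready: (G) and (E). (G) is listed earlier → (G).
Ready: (H), (A) and (E). (H) is listed earlier → (H).
Ready: (A) and (E). (A) is listed earlier → (A).
That leaves (E) as the only ready step → (E).
Ready: (C) and (F). (C) is listed earlier → (C).
(F) needed (G) and (E), now all done → (F).
That leaves (B) as the only ready step → (B).

(D), (G), (H), (A), (E), (C), (F), (B)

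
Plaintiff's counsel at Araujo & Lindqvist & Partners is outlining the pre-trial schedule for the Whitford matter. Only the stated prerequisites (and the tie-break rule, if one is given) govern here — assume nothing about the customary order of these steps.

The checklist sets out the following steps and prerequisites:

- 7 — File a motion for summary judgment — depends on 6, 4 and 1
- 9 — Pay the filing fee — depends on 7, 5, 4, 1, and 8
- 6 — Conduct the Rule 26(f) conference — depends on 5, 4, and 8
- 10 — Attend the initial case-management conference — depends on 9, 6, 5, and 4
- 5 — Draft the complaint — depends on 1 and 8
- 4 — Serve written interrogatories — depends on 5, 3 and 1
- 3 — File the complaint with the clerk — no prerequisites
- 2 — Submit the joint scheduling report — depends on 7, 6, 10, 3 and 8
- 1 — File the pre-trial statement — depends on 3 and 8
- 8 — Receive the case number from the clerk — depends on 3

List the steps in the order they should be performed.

3, 8, 1, 5, 4, 6, 7, 9, 10, 2

3 has no prerequisites → 3 first.
8 is the only step now ready → 8.
1 is the only step now ready → 1.
5 needed 1 and 8, now all done → 5.
4 needed 5, 3 and 1, now all done → 4.
Next only 6 has its prerequisites met → 6.
7 is the only step now ready → 7.
9 needed 7, 5, 4, 1 and 8, now all done → 9.
That leaves 10 as the only ready step → 10.
2 needed 7, 6, 10, 3 and 8, now all done → 2.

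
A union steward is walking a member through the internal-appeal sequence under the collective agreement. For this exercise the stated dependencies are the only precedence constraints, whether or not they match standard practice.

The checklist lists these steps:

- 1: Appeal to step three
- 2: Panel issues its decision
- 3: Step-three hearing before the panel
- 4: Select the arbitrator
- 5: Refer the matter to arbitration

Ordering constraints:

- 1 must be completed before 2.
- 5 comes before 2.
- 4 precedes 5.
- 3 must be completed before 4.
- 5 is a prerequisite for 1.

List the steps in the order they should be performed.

3, 4, 5, 1, 2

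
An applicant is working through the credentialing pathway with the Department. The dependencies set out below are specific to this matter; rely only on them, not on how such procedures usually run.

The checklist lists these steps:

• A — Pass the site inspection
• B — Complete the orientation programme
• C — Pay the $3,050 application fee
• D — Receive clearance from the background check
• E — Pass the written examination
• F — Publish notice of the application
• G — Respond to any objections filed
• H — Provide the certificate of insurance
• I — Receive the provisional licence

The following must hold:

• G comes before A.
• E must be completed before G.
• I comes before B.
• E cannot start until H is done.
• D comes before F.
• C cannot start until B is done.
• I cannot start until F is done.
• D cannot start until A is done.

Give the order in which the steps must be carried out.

H has no prerequisites → H first.
Next only E has its prerequisites met → E.
G needed E, now all done → G.
A is the only step now ready → A.
D needed A, now all done → D.
That leaves F as the only ready step → F.
Next only I has its prerequisites met → I.
That leaves B as the only ready step → B.
That leaves C as the only ready step → C.

H, E, G, A, D, F, I, B, C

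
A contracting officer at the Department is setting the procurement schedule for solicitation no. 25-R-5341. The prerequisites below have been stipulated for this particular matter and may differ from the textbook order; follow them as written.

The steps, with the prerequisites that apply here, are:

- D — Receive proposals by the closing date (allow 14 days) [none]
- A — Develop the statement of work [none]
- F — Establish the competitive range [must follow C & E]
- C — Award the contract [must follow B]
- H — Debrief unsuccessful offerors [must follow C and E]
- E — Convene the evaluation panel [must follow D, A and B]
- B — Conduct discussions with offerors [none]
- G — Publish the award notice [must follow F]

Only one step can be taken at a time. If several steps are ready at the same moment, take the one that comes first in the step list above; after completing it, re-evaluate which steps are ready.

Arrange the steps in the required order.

D, A, B, C, E, F, H, G

D, A and B have no prerequisites; D is listed earlier, so D is first.
Now A and B have their prerequisites met. A is listed earlier, so A next.
B is the only step now ready → B.
C and E are both available; C is listed earlier → C.
Next only E has its prerequisites met → E.
Ready: F and H. F is listed earlier → F.
G now also ready, so the ready set is {H, G}; H is listed earlier → H.
G needed F, now all done → G.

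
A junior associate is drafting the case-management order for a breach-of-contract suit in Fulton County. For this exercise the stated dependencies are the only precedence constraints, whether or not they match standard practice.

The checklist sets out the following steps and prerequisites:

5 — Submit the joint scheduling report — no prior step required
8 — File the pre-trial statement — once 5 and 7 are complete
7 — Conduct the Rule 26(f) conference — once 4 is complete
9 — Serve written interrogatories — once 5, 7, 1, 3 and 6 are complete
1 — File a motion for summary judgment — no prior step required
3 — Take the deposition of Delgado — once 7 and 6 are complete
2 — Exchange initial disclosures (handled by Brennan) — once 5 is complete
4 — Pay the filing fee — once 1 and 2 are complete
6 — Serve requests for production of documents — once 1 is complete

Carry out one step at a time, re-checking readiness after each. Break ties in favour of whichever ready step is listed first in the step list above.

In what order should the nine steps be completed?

5 and 1 have no prerequisites; 5 is listed earlier, so 5 is first.
2 now also ready, so the ready set is {1, 2}; 1 is listed earlier → 1.
2 and 6 are both available; 2 is listed earlier → 2.
4 now also ready, so the ready set is {4, 6}; 4 is listed earlier → 4.
7 and 6 are both available; 7 is listed earlier → 7.
Ready: 8 and 6. 8 is listed earlier → 8.
6 needed 1, now all done → 6.
Next only 3 has its prerequisites met → 3.
9 needed 5, 7, 1, 3 and 6, now all done → 9.

5, 1, 2, 4, 7, 8, 6, 3, 9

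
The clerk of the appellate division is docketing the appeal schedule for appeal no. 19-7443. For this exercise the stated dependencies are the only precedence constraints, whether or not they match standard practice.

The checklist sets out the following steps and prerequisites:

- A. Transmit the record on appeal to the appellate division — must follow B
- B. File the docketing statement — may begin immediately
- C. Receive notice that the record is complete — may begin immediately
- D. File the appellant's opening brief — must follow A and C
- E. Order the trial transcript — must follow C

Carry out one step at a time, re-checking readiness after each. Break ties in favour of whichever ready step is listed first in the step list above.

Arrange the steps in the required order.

B A C D E

Nothing is required for B and C. B is listed earlier → B first.
A and C are both available; A is listed earlier → A.
That leaves C as the only ready step → C.
Now D and E have their prerequisites met. D is listed earlier, so D next.
E needed C, now all done → E.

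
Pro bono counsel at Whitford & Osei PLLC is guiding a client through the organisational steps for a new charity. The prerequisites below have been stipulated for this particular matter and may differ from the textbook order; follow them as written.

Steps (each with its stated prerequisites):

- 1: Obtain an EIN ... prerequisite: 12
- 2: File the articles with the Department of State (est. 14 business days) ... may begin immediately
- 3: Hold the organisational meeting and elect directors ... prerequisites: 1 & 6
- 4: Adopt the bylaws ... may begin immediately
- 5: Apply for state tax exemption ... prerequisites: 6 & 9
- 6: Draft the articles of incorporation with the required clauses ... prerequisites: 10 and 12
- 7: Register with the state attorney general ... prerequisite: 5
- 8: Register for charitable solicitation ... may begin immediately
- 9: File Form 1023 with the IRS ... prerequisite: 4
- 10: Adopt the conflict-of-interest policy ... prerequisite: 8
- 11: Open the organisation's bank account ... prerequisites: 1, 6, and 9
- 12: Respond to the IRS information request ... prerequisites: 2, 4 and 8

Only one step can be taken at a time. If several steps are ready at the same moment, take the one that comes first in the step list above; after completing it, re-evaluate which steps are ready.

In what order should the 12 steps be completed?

2, 4, 8, 9, 10, 12, 1, 6, 3, 5, 7, 11

Nothing is required for 2, 4 and 8. 2 is listed earlier → 2 first.
Ready: 4 and 8. 4 is listed earlier → 4.
8 and 9 are both available; 8 is listed earlier → 8.
9, 10 and 12 are all available; 9 is listed earlier → 9.
Ready: 10 and 12. 10 is listed earlier → 10.
12 needed 2, 4 and 8, now all done → 12.
1 and 6 are both available; 1 is listed earlier → 1.
6 is the only step now ready → 6.
Now 3, 5 and 11 have their prerequisites met. 3 is listed earlier, so 3 next.
5 and 11 are both available; 5 is listed earlier → 5.
7 now also ready, so the ready set is {7, 11}; 7 is listed earlier → 7.
That leaves 11 as the only ready step → 11.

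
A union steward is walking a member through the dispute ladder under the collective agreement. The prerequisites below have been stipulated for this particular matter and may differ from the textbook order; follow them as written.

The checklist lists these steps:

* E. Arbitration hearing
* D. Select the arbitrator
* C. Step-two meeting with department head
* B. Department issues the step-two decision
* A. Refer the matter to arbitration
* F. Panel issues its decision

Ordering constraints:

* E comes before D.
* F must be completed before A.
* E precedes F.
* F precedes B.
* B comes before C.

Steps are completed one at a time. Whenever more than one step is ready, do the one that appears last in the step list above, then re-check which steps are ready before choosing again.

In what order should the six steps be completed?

E has no prerequisites → E first.
Ready: F and D. F is listed later → F.
A and B now also ready, so the ready set is {A, B, D}; A is listed later → A.
Now B and D have their prerequisites met. B is listed later, so B next.
C now also ready, so the ready set is {C, D}; C is listed later → C.
D needed E, now all done → D.

E F A B C D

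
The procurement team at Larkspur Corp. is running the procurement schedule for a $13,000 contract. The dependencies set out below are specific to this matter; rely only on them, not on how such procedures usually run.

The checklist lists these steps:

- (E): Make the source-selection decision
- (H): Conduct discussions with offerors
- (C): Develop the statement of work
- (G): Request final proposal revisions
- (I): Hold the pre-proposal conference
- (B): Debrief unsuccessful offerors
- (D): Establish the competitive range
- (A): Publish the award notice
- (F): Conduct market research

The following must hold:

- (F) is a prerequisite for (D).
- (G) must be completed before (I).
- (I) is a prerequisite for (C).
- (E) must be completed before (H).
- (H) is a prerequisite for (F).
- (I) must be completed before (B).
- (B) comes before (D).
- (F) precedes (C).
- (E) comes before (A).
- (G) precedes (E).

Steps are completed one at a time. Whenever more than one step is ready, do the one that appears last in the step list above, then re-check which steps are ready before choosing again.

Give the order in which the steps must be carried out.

(G) has no prerequisites → (G) first.
Ready: (I) and (E). (I) is listed later → (I).
Now (B) and (E) have their prerequisites met. (B) is listed later, so (B) next.
(E) needed (G), now all done → (E).
Ready: (A) and (H). (A) is listed later → (A).
(H) needed (E), now all done → (H).
Next only (F) has its prerequisites met → (F).
Now (D) and (C) have their prerequisites met. (D) is listed later, so (D) next.
That leaves (C) as the only ready step → (C).

(G) → (I) → (B) → (E) → (A) → (H) → (F) → (D) → (C)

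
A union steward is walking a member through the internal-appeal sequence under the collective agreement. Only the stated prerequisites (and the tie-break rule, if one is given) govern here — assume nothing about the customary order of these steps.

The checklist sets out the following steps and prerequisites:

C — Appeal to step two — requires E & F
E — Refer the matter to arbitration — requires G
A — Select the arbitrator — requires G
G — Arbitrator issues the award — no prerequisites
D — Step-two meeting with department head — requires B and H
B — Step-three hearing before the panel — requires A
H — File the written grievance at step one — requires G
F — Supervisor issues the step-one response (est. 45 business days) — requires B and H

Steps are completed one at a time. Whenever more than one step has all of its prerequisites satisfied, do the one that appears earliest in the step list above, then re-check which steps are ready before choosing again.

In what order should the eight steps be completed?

G → E → A → B → H → D → F → C

G is the only step with nothing outstanding, so it goes first.
Now E, A and H have their prerequisites met. E is listed earlier, so E next.
A and H are both available; A is listed earlier → A.
B now also ready, so the ready set is {B, H}; B is listed earlier → B.
That leaves H as the only ready step → H.
Now D and F have their prerequisites met. D is listed earlier, so D next.
Next only F has its prerequisites met → F.
C needed E and F, now all done → C.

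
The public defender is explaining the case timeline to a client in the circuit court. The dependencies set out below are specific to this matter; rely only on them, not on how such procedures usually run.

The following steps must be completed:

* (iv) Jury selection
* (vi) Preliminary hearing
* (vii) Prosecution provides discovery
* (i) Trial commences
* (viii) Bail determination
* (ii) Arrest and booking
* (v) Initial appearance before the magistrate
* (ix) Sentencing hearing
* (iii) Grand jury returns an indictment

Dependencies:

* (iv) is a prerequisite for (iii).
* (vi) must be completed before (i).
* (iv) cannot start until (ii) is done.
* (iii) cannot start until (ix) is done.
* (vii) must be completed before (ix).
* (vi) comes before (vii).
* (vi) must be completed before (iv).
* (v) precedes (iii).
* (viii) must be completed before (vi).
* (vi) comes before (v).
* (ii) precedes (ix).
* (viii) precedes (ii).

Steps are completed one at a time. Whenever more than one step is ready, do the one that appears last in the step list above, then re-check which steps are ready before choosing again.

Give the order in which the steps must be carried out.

(viii) has no prerequisites → (viii) first.
Ready: (ii) and (vi). (ii) is listed later → (ii).
(vi) is the only step now ready → (vi).
Ready: (v), (i), (vii) and (iv). (v) is listed later → (v).
Now (i), (vii) and (iv) have their prerequisites met. (i) is listed later, so (i) next.
Now (vii) and (iv) have their prerequisites met. (vii) is listed later, so (vii) next.
Now (ix) and (iv) have their prerequisites met. (ix) is listed later, so (ix) next.
(iv) needed (ii) and (vi), now all done → (iv).
That leaves (iii) as the only ready step → (iii).

(viii) → (ii) → (vi) → (v) → (i) → (vii) → (ix) → (iv) → (iii)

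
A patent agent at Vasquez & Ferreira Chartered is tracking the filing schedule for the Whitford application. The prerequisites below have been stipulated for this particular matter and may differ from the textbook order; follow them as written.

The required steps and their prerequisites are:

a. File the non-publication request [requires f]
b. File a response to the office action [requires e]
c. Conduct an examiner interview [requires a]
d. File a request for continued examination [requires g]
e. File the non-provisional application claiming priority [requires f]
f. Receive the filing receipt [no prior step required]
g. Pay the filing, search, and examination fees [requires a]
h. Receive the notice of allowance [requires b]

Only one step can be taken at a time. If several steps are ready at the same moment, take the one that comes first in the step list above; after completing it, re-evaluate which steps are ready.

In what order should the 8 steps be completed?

f has no prerequisites → f first.
Ready: a and e. a is listed earlier → a.
c and g now also ready, so the ready set is {c, e, g}; c is listed earlier → c.
Ready: e and g. e is listed earlier → e.
Ready: b and g. b is listed earlier → b.
Now g and h have their prerequisites met. g is listed earlier, so g next.
d now also ready, so the ready set is {d, h}; d is listed earlier → d.
h needed b, now all done → h.

f a c e b g d h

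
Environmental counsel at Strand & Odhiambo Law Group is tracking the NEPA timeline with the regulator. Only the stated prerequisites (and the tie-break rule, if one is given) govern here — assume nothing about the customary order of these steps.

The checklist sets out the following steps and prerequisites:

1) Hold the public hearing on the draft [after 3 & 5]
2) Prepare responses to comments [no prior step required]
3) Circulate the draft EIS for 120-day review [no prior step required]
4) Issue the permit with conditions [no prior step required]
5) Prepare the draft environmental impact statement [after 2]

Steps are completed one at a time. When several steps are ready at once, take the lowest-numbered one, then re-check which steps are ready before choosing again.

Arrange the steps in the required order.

2 → 3 → 4 → 5 → 1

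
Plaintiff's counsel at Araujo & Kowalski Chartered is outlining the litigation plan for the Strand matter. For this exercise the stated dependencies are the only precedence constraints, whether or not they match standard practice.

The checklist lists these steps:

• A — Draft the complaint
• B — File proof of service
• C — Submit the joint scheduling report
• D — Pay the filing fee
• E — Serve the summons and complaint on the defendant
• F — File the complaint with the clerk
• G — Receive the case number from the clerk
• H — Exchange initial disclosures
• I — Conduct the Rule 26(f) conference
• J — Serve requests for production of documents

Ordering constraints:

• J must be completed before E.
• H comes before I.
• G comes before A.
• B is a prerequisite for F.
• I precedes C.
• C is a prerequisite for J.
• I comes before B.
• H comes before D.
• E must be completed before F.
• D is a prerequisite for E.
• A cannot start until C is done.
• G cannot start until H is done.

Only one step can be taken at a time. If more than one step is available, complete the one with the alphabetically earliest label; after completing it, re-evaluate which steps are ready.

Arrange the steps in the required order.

H D G I B C A J E F

Only H has no prerequisites, so it is first.
Ready: D, G and I. D has the earlier label → D.
G and I are both available; G has the earlier label → G.
I needed H, now all done → I.
Now B and C have their prerequisites met. B has the earlier label, so B next.
Next only C has its prerequisites met → C.
A and J are both available; A has the earlier label → A.
J needed C, now all done → J.
That leaves E as the only ready step → E.
That leaves F as the only ready step → F.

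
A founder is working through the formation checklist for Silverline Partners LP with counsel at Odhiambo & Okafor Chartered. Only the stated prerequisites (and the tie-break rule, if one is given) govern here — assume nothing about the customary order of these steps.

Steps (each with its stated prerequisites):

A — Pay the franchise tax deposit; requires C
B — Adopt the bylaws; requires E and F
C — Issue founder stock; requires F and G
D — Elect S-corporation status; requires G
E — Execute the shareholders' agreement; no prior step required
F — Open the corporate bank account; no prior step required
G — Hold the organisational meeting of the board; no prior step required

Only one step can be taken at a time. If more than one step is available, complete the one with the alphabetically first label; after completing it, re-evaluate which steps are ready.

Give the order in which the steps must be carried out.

E → F → B → G → C → A → D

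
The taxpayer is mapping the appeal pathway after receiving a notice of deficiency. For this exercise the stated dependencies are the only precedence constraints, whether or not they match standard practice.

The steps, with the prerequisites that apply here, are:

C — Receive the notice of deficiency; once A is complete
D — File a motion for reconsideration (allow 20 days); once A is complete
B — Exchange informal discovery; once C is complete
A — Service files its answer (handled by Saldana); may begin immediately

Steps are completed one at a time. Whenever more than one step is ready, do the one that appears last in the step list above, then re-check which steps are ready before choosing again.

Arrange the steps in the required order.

A D C B

A has no prerequisites → A first.
D and C are both available; D is listed later → D.
C needed A, now all done → C.
That leaves B as the only ready step → B.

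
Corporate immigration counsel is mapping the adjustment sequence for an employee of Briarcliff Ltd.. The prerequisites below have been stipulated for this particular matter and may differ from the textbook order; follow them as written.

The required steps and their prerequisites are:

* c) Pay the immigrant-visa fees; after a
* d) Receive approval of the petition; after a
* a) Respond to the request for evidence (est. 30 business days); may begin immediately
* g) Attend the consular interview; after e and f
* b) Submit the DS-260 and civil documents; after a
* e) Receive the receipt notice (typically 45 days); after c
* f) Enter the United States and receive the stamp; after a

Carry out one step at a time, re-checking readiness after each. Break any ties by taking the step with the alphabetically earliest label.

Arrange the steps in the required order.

a, b, c, d, e, f, g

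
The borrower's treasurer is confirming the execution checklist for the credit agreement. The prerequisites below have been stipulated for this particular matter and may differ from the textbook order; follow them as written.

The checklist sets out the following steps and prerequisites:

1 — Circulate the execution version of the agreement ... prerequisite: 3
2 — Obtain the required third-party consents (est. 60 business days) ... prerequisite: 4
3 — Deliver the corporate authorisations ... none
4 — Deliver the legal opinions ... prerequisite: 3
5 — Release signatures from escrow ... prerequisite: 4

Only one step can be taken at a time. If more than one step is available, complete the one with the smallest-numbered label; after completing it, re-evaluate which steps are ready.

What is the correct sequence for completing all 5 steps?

3 1 4 2 5

Only 3 has no prerequisites, so it is first.
Now 1 and 4 have their prerequisites met. 1 has the earlier label, so 1 next.
Next only 4 has its prerequisites met → 4.
2 and 5 are both available; 2 has the earlier label → 2.
5 is the only step now ready → 5.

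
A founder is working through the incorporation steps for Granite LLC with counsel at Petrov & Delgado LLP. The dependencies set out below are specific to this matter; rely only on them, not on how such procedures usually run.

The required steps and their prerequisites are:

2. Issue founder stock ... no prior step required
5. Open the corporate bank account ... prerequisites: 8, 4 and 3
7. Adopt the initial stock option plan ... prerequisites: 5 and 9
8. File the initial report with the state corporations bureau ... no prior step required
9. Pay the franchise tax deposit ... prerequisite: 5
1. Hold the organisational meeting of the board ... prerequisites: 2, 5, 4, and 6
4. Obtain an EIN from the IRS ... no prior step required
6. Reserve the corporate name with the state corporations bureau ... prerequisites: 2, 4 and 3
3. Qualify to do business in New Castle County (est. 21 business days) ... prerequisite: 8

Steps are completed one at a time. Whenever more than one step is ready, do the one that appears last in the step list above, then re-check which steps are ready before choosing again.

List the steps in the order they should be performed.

4, 8, 3, 5, 9, 7, 2, 6, 1

Nothing is required for 4, 8 and 2. 4 is listed later → 4 first.
8 and 2 are both available; 8 is listed later → 8.
Now 3 and 2 have their prerequisites met. 3 is listed later, so 3 next.
5 now also ready, so the ready set is {5, 2}; 5 is listed later → 5.
Now 9 and 2 have their prerequisites met. 9 is listed later, so 9 next.
7 now also ready, so the ready set is {7, 2}; 7 is listed later → 7.
2 is the only step now ready → 2.
That leaves 6 as the only ready step → 6.
Next only 1 has its prerequisites met → 1.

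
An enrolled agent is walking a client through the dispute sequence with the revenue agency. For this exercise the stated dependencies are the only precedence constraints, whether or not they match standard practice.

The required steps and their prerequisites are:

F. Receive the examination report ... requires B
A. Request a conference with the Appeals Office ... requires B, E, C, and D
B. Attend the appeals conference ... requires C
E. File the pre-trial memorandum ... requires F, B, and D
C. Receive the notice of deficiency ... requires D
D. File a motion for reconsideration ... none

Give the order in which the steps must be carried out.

D, C, B, F, E, A

D has no prerequisites → D first.
C is the only step now ready → C.
That leaves B as the only ready step → B.
F needed B, now all done → F.
E is the only step now ready → E.
Next only A has its prerequisites met → A.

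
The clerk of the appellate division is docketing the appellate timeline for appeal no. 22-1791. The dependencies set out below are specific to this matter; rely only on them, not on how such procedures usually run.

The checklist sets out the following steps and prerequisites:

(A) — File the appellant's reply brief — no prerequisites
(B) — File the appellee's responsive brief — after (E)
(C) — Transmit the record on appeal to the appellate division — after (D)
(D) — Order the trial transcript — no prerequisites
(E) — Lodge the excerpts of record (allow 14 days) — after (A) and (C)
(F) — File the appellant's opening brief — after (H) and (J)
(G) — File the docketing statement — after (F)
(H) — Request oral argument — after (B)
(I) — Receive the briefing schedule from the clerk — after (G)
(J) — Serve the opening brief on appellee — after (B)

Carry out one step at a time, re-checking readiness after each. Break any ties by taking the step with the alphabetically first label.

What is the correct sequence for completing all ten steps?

(A) (D) (C) (E) (B) (H) (J) (F) (G) (I)

(A) and (D) have no prerequisites; (A) has the earlier label, so (A) is first.
That leaves (D) as the only ready step → (D).
(C) needed (D), now all done → (C).
(E) needed (A) and (C), now all done → (E).
Next only (B) has its prerequisites met → (B).
(H) and (J) are both available; (H) has the earlier label → (H).
(J) needed (B), now all done → (J).
(F) needed (H) and (J), now all done → (F).
That leaves (G) as the only ready step → (G).
(I) is the only step now ready → (I).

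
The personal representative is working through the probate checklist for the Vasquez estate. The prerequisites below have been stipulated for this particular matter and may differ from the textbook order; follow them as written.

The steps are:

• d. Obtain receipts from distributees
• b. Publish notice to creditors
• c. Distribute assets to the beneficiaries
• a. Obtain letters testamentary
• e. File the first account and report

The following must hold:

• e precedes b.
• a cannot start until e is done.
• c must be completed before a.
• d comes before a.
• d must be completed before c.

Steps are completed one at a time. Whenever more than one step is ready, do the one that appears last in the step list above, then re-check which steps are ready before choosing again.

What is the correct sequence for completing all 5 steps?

e, b, d, c, a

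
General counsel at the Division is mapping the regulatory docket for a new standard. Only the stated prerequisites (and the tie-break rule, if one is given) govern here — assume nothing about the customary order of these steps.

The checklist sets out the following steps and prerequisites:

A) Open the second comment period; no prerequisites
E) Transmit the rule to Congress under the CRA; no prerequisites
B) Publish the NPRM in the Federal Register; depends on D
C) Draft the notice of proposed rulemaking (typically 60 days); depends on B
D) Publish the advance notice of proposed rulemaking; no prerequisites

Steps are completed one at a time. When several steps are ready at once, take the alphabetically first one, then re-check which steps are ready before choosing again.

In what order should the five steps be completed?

A D B C E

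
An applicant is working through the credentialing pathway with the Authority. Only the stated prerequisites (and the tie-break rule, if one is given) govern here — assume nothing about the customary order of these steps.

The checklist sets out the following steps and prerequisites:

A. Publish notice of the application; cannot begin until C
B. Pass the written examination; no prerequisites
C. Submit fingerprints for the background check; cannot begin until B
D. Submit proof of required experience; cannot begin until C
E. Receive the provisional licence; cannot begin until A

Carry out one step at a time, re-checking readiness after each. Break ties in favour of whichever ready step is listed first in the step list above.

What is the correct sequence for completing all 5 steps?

B, C, A, D, E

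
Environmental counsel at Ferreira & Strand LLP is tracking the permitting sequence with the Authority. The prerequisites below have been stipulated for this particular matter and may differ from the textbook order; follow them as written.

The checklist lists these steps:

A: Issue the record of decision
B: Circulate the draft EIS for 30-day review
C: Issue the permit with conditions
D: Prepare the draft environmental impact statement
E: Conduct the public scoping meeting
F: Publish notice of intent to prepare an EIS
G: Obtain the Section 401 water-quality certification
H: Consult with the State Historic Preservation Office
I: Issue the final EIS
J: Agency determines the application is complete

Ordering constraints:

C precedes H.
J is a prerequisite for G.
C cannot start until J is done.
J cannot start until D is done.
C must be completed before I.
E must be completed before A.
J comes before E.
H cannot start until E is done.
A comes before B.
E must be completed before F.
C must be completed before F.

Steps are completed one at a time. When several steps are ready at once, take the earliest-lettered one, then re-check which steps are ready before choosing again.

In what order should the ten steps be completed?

D is the only step with nothing outstanding, so it goes first.
J is the only step now ready → J.
Now C, E and G have their prerequisites met. C has the earlier label, so C next.
I now also ready, so the ready set is {E, G, I}; E has the earlier label → E.
A, F, G, H and I are all available; A has the earlier label → A.
Now B, F, G, H and I have their prerequisites met. B has the earlier label, so B next.
Ready: F, G, H and I. F has the earlier label → F.
Ready: G, H and I. G has the earlier label → G.
Ready: H and I. H has the earlier label → H.
That leaves I as the only ready step → I.

D, J, C, E, A, B, F, G, H, I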